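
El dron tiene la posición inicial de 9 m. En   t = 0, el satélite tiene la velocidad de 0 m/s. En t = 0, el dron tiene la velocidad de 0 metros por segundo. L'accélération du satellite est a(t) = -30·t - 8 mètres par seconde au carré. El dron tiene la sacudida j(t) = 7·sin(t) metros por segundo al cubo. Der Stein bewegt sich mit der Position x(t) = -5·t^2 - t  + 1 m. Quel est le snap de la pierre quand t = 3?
Nous devons dériver notre équation de la position x(t) = -5·t^2 - t + 1 4 fois. En prenant d/dt de x(t), nous trouvons v(t) = -10·t - 1. En dérivant la vitesse, nous obtenons l'accélération: a(t) = -10. La dérivée de l'accélération donne le jerk: j(t) = 0. En dérivant le jerk, nous obtenons le snap: s(t) = 0. De l'équation du snap s(t) = 0, nous substituons t = 3 pour obtenir s = 0.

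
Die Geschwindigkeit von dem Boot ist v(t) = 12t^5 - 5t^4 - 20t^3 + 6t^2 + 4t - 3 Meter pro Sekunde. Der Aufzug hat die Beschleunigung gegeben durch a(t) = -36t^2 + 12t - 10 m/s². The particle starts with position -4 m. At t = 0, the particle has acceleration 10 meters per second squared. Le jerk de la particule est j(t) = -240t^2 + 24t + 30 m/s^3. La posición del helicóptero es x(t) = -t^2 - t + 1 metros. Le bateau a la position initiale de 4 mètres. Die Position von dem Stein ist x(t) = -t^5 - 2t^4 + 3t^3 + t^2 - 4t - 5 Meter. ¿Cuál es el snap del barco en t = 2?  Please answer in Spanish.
Para resolver esto, necesitamos tomar 3 derivadas de nuestra ecuación de la velocidad v(t) = 12·t^5 - 5·t^4 - 20·t^3 + 6·t^2 + 4·t - 3. Derivando la velocidad, obtenemos la aceleración: a(t) = 60·t^4 - 20·t^3 - 60·t^2 + 12·t + 4. Derivando la aceleración, obtenemos la sacudida: j(t) = 240·t^3 - 60·t^2 - 120·t + 12. La derivada de la sacudida da el snap: s(t) = 720·t^2 - 120·t - 120. Usando s(t) = 720·t^2 - 120·t - 120 y sustituyendo t = 2, encontramos s = 2520.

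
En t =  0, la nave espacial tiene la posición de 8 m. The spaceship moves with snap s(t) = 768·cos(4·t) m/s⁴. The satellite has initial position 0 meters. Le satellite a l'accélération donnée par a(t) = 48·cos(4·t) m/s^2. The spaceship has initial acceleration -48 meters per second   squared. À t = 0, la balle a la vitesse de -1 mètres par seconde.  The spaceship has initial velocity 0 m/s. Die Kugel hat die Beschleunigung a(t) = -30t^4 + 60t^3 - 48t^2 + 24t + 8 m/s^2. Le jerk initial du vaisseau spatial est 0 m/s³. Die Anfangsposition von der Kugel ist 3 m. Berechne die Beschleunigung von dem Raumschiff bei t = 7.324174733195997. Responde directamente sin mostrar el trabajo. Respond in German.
Bei t = 7.324174733195997, a = 25.0247621248337.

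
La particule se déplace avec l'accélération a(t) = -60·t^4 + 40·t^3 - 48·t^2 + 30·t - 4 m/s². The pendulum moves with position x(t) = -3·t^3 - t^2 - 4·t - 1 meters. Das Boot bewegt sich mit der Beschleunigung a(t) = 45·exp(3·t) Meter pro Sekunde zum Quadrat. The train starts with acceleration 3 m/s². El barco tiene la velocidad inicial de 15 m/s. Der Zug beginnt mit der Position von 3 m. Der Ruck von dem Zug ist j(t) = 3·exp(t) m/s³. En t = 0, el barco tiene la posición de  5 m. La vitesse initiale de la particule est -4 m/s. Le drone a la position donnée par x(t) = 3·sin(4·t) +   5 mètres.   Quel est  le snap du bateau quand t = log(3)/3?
Pour résoudre ceci, nous devons prendre 2 dérivées de notre équation de l'accélération a(t) = 45·exp(3·t). La dérivée de l'accélération donne le jerk: j(t) = 135·exp(3·t). La dérivée du jerk donne le snap: s(t) = 405·exp(3·t). De l'équation du snap s(t) = 405·exp(3·t), nous substituons t = log(3)/3 pour obtenir s = 1215.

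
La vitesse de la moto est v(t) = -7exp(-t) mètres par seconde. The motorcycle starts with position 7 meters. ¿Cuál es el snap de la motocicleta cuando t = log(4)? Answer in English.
To solve this, we need to take 3 derivatives of our velocity equation v(t) = -7·exp(-t). Taking d/dt of v(t), we find a(t) = 7·exp(-t). The derivative of acceleration gives jerk: j(t) = -7·exp(-t). Taking d/dt of j(t), we find s(t) = 7·exp(-t). We have snap s(t) = 7·exp(-t). Substituting t = log(4): s(log(4)) = 7/4.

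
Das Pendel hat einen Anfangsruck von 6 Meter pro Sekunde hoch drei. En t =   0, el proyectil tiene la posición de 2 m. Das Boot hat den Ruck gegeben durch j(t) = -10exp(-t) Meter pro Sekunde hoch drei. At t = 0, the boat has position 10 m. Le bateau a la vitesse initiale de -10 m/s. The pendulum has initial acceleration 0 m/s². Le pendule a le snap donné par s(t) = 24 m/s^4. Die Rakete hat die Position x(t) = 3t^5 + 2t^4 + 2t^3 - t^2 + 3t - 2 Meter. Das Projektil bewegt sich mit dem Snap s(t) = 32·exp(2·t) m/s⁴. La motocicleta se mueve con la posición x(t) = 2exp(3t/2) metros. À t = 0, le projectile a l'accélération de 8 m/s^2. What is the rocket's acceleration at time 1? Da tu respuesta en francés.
Pour résoudre ceci, nous devons prendre 2 dérivées de notre équation de la position x(t) = 3·t^5 + 2·t^4 + 2·t^3 - t^2 + 3·t - 2. En prenant d/dt de x(t), nous trouvons v(t) = 15·t^4 + 8·t^3 + 6·t^2 - 2·t + 3. En dérivant la vitesse, nous obtenons l'accélération: a(t) = 60·t^3 + 24·t^2 + 12·t - 2. En utilisant a(t) = 60·t^3 + 24·t^2 + 12·t - 2 et en substituant t = 1, nous trouvons a = 94.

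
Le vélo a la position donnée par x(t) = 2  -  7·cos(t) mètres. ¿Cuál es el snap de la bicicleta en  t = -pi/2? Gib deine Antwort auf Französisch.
Nous devons dériver notre équation de la position x(t) = 2 - 7·cos(t) 4 fois. En dérivant la position, nous obtenons la vitesse: v(t) = 7·sin(t). En dérivant la vitesse, nous obtenons l'accélération: a(t) = 7·cos(t). En dérivant l'accélération, nous obtenons le jerk: j(t) = -7·sin(t). En dérivant le jerk, nous obtenons le snap: s(t) = -7·cos(t). Nous avons le snap s(t) = -7·cos(t). En substituant t = -pi/2: s(-pi/2) = 0.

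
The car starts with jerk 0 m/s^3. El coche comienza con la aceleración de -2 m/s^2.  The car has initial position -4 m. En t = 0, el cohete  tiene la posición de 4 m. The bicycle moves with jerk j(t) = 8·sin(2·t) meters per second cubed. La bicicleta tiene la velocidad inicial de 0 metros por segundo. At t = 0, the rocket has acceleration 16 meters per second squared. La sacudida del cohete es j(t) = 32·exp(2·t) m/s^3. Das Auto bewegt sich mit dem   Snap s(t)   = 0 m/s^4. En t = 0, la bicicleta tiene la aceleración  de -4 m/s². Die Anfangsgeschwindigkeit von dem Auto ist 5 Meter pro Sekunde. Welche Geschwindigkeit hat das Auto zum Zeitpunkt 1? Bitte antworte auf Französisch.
Nous devons intégrer notre équation du snap s(t) = 0 3 fois. En prenant ∫s(t)dt et en appliquant j(0) = 0, nous trouvons j(t) = 0. En intégrant le jerk et en utilisant la condition initiale a(0) = -2, nous obtenons a(t) = -2. En prenant ∫a(t)dt et en appliquant v(0) = 5, nous trouvons v(t) = 5 - 2·t. En utilisant v(t) = 5 - 2·t et en substituant t = 1, nous trouvons v = 3.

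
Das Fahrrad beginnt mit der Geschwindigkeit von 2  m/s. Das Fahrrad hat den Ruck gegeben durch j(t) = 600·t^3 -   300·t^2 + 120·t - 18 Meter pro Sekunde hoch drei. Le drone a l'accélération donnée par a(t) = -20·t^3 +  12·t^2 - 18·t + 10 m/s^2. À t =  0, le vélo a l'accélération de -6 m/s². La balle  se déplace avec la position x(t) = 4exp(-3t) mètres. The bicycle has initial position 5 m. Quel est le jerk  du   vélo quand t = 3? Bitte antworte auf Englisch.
Using j(t) = 600·t^3 - 300·t^2 + 120·t - 18 and substituting t = 3, we find j = 13842.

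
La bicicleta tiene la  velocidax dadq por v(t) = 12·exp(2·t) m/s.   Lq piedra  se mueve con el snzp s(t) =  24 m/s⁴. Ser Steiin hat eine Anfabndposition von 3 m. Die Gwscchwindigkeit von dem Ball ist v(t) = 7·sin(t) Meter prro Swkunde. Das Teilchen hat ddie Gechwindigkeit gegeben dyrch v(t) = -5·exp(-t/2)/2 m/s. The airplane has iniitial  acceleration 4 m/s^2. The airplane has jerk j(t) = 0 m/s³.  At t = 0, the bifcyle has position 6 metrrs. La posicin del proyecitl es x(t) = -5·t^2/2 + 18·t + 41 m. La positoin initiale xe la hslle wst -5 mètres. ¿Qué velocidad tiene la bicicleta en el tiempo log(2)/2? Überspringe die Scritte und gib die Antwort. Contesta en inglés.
At t = log(2)/2, v = 24.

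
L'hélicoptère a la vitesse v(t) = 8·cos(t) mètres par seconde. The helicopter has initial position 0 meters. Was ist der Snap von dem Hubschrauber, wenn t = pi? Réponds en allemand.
Um dies zu lösen, müssen wir 3 Ableitungen unserer Gleichung für die Geschwindigkeit v(t) = 8·cos(t) nehmen. Die Ableitung von der Geschwindigkeit ergibt die Beschleunigung: a(t) = -8·sin(t). Mit d/dt von a(t) finden wir j(t) = -8·cos(t). Die Ableitung von dem Ruck ergibt den Snap: s(t) = 8·sin(t). Mit s(t) = 8·sin(t) und Einsetzen von t = pi, finden wir s = 0.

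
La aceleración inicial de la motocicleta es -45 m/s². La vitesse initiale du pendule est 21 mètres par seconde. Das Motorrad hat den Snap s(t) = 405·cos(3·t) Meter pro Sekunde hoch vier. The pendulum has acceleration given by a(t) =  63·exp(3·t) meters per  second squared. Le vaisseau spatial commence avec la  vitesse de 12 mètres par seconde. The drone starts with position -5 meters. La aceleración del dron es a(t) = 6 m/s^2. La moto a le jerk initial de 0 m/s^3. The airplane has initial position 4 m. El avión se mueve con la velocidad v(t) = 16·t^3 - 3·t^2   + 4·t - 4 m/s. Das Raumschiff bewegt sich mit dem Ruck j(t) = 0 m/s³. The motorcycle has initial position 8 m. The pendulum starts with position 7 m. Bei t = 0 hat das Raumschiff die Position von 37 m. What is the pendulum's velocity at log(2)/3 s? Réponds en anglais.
To solve this, we need to take 1 integral of our acceleration equation a(t) = 63·exp(3·t). The integral of acceleration is velocity. Using v(0) = 21, we get v(t) = 21·exp(3·t). We have velocity v(t) = 21·exp(3·t). Substituting t = log(2)/3: v(log(2)/3) = 42.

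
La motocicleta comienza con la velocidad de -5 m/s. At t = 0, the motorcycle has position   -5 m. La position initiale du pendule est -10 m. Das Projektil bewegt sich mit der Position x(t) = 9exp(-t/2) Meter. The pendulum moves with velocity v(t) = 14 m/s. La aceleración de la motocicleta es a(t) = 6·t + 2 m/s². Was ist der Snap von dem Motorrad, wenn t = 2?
Ausgehend von der Beschleunigung a(t) = 6·t + 2, nehmen wir 2 Ableitungen. Durch Ableiten von der Beschleunigung erhalten wir den Ruck: j(t) = 6. Die Ableitung von dem Ruck ergibt den Snap: s(t) = 0. Mit s(t) = 0 und Einsetzen von t = 2, finden wir s = 0.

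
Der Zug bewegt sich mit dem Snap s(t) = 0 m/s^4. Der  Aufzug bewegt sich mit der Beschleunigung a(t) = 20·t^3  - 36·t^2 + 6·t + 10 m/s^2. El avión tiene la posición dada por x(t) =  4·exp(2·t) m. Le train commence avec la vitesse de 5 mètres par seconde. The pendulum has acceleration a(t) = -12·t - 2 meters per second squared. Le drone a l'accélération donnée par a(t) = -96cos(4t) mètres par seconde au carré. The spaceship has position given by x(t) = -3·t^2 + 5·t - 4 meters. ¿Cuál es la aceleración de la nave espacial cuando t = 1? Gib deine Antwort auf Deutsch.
Wir müssen unsere Gleichung für die Position x(t) = -3·t^2 + 5·t - 4 2-mal ableiten. Die Ableitung von der Position ergibt die Geschwindigkeit: v(t) = 5 - 6·t. Mit d/dt von v(t) finden wir a(t) = -6. Wir haben die Beschleunigung a(t) = -6. Durch Einsetzen von t = 1: a(1) = -6.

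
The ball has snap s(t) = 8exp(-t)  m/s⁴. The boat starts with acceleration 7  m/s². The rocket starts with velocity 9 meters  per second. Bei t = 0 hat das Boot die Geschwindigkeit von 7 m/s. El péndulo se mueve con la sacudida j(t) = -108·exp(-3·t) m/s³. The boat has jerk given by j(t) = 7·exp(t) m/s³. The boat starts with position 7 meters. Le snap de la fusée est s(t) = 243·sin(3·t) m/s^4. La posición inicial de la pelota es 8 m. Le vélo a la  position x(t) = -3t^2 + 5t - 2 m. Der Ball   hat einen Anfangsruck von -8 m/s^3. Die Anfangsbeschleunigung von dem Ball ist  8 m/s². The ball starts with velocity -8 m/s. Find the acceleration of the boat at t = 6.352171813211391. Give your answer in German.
Wir müssen die Stammfunktion unserer Gleichung für den Ruck j(t) = 7·exp(t) 1-mal finden. Mit ∫j(t)dt und Anwendung von a(0) = 7, finden wir a(t) = 7·exp(t). Aus der Gleichung für die Beschleunigung a(t) = 7·exp(t), setzen wir t = 6.352171813211391 ein und erhalten a = 4016.16185165624.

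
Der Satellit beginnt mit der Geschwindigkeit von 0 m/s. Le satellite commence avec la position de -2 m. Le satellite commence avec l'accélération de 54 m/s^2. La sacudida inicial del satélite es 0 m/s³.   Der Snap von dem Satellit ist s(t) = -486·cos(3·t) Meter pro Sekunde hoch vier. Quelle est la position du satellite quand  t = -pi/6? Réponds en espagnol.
Debemos encontrar la antiderivada de nuestra ecuación del snap s(t) = -486·cos(3·t) 4 veces. Tomando ∫s(t)dt y aplicando j(0) = 0, encontramos j(t) = -162·sin(3·t). Tomando ∫j(t)dt y aplicando a(0) = 54, encontramos a(t) = 54·cos(3·t). La integral de la aceleración, con v(0) = 0, da la velocidad: v(t) = 18·sin(3·t). La integral de la velocidad es la posición. Usando x(0) = -2, obtenemos x(t) = 4 - 6·cos(3·t). Usando x(t) = 4 - 6·cos(3·t) y sustituyendo t = -pi/6, encontramos x = 4.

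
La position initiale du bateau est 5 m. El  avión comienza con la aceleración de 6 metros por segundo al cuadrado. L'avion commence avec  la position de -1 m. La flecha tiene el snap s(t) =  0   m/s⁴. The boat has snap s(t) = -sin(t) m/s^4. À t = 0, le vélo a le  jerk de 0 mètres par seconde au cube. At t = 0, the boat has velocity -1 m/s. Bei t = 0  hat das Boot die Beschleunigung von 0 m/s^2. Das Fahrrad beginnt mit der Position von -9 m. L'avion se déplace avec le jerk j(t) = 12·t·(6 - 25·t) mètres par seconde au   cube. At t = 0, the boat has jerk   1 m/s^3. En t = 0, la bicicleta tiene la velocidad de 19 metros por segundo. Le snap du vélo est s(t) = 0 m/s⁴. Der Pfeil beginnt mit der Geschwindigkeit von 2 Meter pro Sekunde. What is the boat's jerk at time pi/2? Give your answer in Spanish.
Debemos encontrar la antiderivada de nuestra ecuación del snap s(t) = -sin(t) 1 vez. Integrando el snap y usando la condición inicial j(0) = 1, obtenemos j(t) = cos(t). De la ecuación de la sacudida j(t) = cos(t), sustituimos t = pi/2 para obtener j = 0.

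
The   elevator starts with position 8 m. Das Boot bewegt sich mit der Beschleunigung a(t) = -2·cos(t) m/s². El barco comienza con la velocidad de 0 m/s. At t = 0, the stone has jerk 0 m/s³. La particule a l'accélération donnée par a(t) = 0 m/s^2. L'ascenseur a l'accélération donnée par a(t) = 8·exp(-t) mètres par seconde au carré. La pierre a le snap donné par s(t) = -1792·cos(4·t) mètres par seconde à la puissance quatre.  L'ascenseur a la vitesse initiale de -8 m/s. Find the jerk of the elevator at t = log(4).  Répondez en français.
En partant de l'accélération a(t) = 8·exp(-t), nous prenons 1 dérivée. En prenant d/dt de a(t), nous trouvons j(t) = -8·exp(-t). Nous avons le jerk j(t) = -8·exp(-t). En substituant t = log(4): j(log(4)) = -2.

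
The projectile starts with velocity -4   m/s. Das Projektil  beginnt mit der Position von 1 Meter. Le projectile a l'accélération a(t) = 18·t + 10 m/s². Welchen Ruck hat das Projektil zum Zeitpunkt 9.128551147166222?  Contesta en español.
Partiendo de la aceleración a(t) = 18·t + 10, tomamos 1 derivada. La derivada de la aceleración da la sacudida: j(t) = 18. Tenemos la sacudida j(t) = 18. Sustituyendo t = 9.128551147166222: j(9.128551147166222) = 18.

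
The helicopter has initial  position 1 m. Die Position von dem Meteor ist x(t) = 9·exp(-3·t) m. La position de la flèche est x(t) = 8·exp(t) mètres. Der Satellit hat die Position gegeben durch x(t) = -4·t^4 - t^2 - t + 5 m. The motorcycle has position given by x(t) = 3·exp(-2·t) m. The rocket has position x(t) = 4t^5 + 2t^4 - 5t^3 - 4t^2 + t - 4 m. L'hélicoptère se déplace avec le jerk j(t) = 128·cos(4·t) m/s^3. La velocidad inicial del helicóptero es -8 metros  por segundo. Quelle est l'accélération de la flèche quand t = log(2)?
En partant de la position x(t) = 8·exp(t), nous prenons 2 dérivées. En prenant d/dt de x(t), nous trouvons v(t) = 8·exp(t). En prenant d/dt de v(t), nous trouvons a(t) = 8·exp(t). Nous avons l'accélération a(t) = 8·exp(t). En substituant t = log(2): a(log(2)) = 16.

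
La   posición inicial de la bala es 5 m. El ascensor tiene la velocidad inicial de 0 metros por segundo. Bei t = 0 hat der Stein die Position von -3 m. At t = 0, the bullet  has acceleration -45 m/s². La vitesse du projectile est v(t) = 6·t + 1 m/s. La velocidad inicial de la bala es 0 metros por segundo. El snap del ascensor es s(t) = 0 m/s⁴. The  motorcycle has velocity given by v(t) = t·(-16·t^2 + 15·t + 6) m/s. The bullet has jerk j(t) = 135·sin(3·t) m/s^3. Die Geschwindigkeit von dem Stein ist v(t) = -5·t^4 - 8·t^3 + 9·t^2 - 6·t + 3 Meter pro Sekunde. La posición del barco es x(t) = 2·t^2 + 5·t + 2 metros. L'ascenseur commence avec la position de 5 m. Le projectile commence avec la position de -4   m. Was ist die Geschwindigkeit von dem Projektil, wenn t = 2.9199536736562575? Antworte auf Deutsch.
Mit v(t) = 6·t + 1 und Einsetzen von t = 2.9199536736562575, finden wir v = 18.5197220419375.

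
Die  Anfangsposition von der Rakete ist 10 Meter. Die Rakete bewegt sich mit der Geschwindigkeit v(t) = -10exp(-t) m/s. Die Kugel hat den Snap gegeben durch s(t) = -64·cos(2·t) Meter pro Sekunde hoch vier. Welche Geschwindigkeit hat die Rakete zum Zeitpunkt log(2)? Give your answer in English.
Using v(t) = -10·exp(-t) and substituting t = log(2), we find v = -5.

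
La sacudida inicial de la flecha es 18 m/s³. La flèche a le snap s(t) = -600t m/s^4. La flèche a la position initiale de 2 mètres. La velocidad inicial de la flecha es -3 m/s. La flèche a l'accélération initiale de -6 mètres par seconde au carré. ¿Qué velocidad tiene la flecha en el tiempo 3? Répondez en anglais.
Starting from snap s(t) = -600·t, we take 3 integrals. The antiderivative of snap, with j(0) = 18, gives jerk: j(t) = 18 - 300·t^2. The antiderivative of jerk is acceleration. Using a(0) = -6, we get a(t) = -100·t^3 + 18·t - 6. Taking ∫a(t)dt and applying v(0) = -3, we find v(t) = -25·t^4 + 9·t^2 - 6·t - 3. Using v(t) = -25·t^4 + 9·t^2 - 6·t - 3 and substituting t = 3, we find v = -1965.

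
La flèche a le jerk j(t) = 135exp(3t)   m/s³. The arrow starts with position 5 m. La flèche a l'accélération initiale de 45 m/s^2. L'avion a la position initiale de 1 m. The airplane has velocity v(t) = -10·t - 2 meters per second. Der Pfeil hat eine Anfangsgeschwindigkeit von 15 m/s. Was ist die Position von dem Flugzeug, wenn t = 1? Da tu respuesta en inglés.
We need to integrate our velocity equation v(t) = -10·t - 2 1 time. Integrating velocity and using the initial condition x(0) = 1, we get x(t) = -5·t^2 - 2·t + 1. We have position x(t) = -5·t^2 - 2·t + 1. Substituting t = 1: x(1) = -6.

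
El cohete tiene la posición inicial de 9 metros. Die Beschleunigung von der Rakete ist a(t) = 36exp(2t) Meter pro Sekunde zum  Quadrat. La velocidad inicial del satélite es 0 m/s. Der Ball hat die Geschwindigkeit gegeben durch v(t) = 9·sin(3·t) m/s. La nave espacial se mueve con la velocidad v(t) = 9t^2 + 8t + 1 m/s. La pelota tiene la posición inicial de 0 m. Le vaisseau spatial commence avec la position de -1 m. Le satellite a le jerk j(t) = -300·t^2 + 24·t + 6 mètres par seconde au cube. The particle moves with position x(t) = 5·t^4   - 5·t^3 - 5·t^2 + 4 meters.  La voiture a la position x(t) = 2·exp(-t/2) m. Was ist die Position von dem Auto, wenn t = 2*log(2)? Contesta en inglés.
Using x(t) = 2·exp(-t/2) and substituting t = 2*log(2), we find x = 1.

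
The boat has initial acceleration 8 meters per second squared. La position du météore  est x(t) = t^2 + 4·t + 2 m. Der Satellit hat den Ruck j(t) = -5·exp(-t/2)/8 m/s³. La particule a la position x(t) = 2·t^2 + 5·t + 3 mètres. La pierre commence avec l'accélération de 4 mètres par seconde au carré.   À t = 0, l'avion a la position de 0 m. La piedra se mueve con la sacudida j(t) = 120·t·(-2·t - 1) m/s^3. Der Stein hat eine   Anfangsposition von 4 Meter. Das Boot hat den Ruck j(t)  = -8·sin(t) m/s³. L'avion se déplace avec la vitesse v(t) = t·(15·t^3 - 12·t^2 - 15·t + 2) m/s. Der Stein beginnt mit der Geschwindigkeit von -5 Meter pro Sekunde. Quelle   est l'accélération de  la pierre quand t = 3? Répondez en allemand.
Um dies zu lösen, müssen wir 1 Stammfunktion unserer Gleichung für den Ruck j(t) = 120·t·(-2·t - 1) finden. Die Stammfunktion von dem Ruck ist die Beschleunigung. Mit a(0) = 4 erhalten wir a(t) = -80·t^3 - 60·t^2 + 4. Wir haben die Beschleunigung a(t) = -80·t^3 - 60·t^2 + 4. Durch Einsetzen von t = 3: a(3) = -2696.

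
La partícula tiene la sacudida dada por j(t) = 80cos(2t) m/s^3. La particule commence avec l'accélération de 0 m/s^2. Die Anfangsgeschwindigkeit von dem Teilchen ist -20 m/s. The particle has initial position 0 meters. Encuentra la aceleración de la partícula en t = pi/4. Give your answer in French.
Nous devons trouver la primitive de notre équation du jerk j(t) = 80·cos(2·t) 1 fois. La primitive du jerk est l'accélération. En utilisant a(0) = 0, nous obtenons a(t) = 40·sin(2·t). De l'équation de l'accélération a(t) = 40·sin(2·t), nous substituons t = pi/4 pour obtenir a = 40.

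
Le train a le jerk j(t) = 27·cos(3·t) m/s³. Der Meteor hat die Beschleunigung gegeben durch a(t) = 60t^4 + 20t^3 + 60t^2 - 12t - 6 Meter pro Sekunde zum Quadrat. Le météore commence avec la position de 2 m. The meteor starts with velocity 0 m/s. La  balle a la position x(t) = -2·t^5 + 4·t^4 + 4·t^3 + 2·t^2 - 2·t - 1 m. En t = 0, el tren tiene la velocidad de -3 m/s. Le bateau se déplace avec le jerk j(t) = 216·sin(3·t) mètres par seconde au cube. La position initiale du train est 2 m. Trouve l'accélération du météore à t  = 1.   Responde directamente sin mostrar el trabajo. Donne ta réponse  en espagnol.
La respuesta es 122.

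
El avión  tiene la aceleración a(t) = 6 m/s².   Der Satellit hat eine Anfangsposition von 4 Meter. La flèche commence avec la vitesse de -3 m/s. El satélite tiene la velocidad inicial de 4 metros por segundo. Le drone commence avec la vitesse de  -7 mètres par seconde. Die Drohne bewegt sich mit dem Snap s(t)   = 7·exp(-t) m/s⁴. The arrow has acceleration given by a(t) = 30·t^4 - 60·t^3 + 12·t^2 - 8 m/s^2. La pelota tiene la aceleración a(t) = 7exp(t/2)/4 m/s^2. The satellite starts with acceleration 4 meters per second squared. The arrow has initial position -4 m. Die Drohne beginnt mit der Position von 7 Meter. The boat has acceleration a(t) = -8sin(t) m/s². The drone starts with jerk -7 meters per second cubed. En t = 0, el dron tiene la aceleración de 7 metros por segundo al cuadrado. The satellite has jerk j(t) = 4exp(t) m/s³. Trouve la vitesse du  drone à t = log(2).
En partant du snap s(t) = 7·exp(-t), nous prenons 3 primitives. En prenant ∫s(t)dt et en appliquant j(0) = -7, nous trouvons j(t) = -7·exp(-t). L'intégrale du jerk, avec a(0) = 7, donne l'accélération: a(t) = 7·exp(-t). La primitive de l'accélération est la vitesse. En utilisant v(0) = -7, nous obtenons v(t) = -7·exp(-t). De l'équation de la vitesse v(t) = -7·exp(-t), nous substituons t = log(2) pour obtenir v = -7/2.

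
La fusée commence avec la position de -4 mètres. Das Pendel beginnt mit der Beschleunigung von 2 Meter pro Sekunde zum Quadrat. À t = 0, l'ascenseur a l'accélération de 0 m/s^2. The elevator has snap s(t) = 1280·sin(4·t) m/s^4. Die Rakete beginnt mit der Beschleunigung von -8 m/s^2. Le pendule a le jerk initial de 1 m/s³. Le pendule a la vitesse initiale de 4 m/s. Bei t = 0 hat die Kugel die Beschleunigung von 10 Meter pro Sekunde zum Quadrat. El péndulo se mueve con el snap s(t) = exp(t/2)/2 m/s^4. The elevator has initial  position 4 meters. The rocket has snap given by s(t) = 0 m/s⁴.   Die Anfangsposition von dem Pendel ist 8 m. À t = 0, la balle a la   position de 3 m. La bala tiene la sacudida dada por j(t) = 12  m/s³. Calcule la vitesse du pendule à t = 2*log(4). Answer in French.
Nous devons intégrer notre équation du snap s(t) = exp(t/2)/2 3 fois. En intégrant le snap et en utilisant la condition initiale j(0) = 1, nous obtenons j(t) = exp(t/2). En intégrant le jerk et en utilisant la condition initiale a(0) = 2, nous obtenons a(t) = 2·exp(t/2). La primitive de l'accélération, avec v(0) = 4, donne la vitesse: v(t) = 4·exp(t/2). De l'équation de la vitesse v(t) = 4·exp(t/2), nous substituons t = 2*log(4) pour obtenir v = 16.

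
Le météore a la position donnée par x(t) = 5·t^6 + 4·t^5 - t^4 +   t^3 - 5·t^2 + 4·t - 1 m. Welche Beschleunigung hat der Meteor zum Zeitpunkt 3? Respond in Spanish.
Debemos derivar nuestra ecuación de la posición x(t) = 5·t^6 + 4·t^5 - t^4 + t^3 - 5·t^2 + 4·t - 1 2 veces. Derivando la posición, obtenemos la velocidad: v(t) = 30·t^5 + 20·t^4 - 4·t^3 + 3·t^2 - 10·t + 4. Tomando d/dt de v(t), encontramos a(t) = 150·t^4 + 80·t^3 - 12·t^2 + 6·t - 10. Usando a(t) = 150·t^4 + 80·t^3 - 12·t^2 + 6·t - 10 y sustituyendo t = 3, encontramos a = 14210.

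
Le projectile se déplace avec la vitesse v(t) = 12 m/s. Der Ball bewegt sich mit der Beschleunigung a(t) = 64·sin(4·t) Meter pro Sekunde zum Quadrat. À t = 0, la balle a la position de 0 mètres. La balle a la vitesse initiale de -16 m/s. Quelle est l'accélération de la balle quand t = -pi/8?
Nous avons l'accélération a(t) = 64·sin(4·t). En substituant t = -pi/8: a(-pi/8) = -64.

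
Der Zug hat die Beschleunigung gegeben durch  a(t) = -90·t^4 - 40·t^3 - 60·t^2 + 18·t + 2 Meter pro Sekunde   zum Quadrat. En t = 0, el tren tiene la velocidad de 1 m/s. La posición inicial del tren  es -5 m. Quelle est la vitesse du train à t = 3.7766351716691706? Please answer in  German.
Wir müssen unsere Gleichung für die Beschleunigung a(t) = -90·t^4 - 40·t^3 - 60·t^2 + 18·t + 2 1-mal integrieren. Durch Integration von der Beschleunigung und Verwendung der Anfangsbedingung v(0) = 1, erhalten wir v(t) = -18·t^5 - 10·t^4 - 20·t^3 + 9·t^2 + 2·t + 1. Wir haben die Geschwindigkeit v(t) = -18·t^5 - 10·t^4 - 20·t^3 + 9·t^2 + 2·t + 1. Durch Einsetzen von t = 3.7766351716691706: v(3.7766351716691706) = -16803.9445165751.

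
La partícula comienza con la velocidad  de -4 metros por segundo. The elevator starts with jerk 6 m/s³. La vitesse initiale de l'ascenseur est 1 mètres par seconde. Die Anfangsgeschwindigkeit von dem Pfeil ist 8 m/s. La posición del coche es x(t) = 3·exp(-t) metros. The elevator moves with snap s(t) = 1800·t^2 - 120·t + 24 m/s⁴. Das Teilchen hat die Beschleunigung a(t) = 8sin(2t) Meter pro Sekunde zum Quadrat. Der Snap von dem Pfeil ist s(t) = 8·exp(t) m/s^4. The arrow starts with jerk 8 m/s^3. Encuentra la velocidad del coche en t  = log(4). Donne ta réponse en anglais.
To solve this, we need to take 1 derivative of our position equation x(t) = 3·exp(-t). The derivative of position gives velocity: v(t) = -3·exp(-t). We have velocity v(t) = -3·exp(-t). Substituting t = log(4): v(log(4)) = -3/4.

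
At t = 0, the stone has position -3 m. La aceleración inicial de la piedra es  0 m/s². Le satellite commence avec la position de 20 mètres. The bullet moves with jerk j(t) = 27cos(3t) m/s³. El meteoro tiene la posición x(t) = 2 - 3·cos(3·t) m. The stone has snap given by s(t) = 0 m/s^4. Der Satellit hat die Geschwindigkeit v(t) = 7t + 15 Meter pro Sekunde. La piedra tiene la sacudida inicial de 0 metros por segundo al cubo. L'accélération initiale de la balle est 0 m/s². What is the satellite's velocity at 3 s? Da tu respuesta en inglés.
From the given velocity equation v(t) = 7·t + 15, we substitute t = 3 to get v = 36.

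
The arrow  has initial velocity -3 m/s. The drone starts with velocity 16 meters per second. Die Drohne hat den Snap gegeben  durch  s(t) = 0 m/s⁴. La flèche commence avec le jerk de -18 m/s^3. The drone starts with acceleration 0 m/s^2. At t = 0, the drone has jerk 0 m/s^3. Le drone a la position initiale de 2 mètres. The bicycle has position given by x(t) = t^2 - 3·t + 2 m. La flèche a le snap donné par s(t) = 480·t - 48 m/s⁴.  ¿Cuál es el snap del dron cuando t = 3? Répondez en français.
Nous avons le snap s(t) = 0. En substituant t = 3: s(3) = 0.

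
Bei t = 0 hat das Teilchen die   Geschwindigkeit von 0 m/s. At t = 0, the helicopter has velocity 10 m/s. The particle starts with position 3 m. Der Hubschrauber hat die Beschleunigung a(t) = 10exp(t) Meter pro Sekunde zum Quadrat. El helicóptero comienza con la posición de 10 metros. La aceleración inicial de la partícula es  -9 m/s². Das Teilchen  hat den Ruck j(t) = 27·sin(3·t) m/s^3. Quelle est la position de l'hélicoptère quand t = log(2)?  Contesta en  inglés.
To solve this, we need to take 2 antiderivatives of our acceleration equation a(t) = 10·exp(t). Finding the integral of a(t) and using v(0) = 10: v(t) = 10·exp(t). The integral of velocity, with x(0) = 10, gives position: x(t) = 10·exp(t). We have position x(t) = 10·exp(t). Substituting t = log(2): x(log(2)) = 20.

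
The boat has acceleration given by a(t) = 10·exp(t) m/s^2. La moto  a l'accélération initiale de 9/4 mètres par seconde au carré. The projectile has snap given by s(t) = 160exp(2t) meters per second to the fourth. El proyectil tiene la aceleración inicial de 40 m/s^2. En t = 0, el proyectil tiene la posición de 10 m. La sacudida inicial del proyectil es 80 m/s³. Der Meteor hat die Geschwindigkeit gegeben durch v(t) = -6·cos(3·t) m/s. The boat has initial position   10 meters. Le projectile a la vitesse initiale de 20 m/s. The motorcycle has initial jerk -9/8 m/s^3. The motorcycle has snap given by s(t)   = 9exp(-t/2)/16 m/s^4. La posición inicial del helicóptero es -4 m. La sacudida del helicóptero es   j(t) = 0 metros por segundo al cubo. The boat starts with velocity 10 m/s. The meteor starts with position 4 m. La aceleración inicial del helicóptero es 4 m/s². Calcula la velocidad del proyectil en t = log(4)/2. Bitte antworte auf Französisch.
Pour résoudre ceci, nous devons prendre 3 primitives de notre équation du snap s(t) = 160·exp(2·t). L'intégrale du snap, avec j(0) = 80, donne le jerk: j(t) = 80·exp(2·t). En intégrant le jerk et en utilisant la condition initiale a(0) = 40, nous obtenons a(t) = 40·exp(2·t). En intégrant l'accélération et en utilisant la condition initiale v(0) = 20, nous obtenons v(t) = 20·exp(2·t). En utilisant v(t) = 20·exp(2·t) et en substituant t = log(4)/2, nous trouvons v = 80.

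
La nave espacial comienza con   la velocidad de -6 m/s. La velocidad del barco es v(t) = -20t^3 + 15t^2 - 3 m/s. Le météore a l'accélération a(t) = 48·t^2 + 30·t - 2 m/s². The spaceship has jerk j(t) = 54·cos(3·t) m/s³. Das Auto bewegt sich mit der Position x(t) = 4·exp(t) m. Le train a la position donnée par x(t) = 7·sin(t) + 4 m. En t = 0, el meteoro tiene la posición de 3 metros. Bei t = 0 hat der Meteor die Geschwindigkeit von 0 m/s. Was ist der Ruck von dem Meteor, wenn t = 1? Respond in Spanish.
Para resolver esto, necesitamos tomar 1 derivada de nuestra ecuación de la aceleración a(t) = 48·t^2 + 30·t - 2. Tomando d/dt de a(t), encontramos j(t) = 96·t + 30. De la ecuación de la sacudida j(t) = 96·t + 30, sustituimos t = 1 para obtener j = 126.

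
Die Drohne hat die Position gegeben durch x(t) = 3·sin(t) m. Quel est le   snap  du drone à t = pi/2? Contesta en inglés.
We must differentiate our position equation x(t) = 3·sin(t) 4 times. Differentiating position, we get velocity: v(t) = 3·cos(t). The derivative of velocity gives acceleration: a(t) = -3·sin(t). Differentiating acceleration, we get jerk: j(t) = -3·cos(t). The derivative of jerk gives snap: s(t) = 3·sin(t). From the given snap equation s(t) = 3·sin(t), we substitute t = pi/2 to get s = 3.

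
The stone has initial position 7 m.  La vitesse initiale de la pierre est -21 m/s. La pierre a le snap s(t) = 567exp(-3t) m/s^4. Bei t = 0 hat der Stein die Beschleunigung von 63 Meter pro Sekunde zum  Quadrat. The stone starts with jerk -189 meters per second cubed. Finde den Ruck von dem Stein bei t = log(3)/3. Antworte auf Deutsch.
Wir müssen unsere Gleichung für den Snap s(t) = 567·exp(-3·t) 1-mal integrieren. Die Stammfunktion von dem Snap ist der Ruck. Mit j(0) = -189 erhalten wir j(t) = -189·exp(-3·t). Wir haben den Ruck j(t) = -189·exp(-3·t). Durch Einsetzen von t = log(3)/3: j(log(3)/3) = -63.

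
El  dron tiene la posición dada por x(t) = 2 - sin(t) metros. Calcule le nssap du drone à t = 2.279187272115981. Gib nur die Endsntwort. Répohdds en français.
s(2.279187272115981) = -0.759409729996228.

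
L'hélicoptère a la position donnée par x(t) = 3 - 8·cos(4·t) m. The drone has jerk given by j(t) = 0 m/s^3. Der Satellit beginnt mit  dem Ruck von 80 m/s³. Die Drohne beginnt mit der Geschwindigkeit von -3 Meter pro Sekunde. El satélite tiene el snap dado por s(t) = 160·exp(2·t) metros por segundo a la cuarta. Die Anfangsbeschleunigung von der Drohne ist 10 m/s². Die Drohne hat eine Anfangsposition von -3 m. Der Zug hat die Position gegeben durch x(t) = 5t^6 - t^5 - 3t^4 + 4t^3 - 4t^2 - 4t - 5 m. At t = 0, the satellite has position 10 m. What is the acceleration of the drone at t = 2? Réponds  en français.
En partant du jerk j(t) = 0, nous prenons 1 intégrale. En prenant ∫j(t)dt et en appliquant a(0) = 10, nous trouvons a(t) = 10. De l'équation de l'accélération a(t) = 10, nous substituons t = 2 pour obtenir a = 10.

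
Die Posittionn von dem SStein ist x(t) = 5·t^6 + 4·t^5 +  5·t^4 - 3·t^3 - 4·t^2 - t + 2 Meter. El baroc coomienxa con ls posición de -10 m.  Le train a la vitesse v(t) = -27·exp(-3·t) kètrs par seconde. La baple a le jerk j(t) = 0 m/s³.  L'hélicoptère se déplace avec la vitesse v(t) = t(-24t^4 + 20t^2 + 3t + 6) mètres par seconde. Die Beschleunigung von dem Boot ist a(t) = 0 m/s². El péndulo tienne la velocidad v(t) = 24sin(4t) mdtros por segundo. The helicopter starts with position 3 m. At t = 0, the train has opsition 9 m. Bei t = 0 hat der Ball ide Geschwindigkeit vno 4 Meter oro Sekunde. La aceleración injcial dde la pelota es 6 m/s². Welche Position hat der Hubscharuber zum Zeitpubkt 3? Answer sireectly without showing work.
Bei t = 3, x = -2454.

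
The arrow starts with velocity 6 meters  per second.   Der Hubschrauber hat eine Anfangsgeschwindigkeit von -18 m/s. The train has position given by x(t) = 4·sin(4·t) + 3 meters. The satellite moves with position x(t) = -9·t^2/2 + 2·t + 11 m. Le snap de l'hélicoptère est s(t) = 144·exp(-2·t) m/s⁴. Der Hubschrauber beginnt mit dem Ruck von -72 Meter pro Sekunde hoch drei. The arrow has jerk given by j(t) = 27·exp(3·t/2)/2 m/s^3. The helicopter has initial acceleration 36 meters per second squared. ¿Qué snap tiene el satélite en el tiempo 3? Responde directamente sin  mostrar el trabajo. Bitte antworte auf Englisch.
The answer is 0.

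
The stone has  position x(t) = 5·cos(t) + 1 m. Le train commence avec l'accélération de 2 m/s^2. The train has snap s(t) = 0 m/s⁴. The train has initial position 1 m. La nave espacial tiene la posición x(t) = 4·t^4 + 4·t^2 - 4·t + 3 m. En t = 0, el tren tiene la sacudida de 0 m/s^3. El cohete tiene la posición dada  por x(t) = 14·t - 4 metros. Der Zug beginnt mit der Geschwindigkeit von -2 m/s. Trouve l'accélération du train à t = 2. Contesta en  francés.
Nous devons intégrer notre équation du snap s(t) = 0 2 fois. L'intégrale du snap, avec j(0) = 0, donne le jerk: j(t) = 0. En prenant ∫j(t)dt et en appliquant a(0) = 2, nous trouvons a(t) = 2. Nous avons l'accélération a(t) = 2. En substituant t = 2: a(2) = 2.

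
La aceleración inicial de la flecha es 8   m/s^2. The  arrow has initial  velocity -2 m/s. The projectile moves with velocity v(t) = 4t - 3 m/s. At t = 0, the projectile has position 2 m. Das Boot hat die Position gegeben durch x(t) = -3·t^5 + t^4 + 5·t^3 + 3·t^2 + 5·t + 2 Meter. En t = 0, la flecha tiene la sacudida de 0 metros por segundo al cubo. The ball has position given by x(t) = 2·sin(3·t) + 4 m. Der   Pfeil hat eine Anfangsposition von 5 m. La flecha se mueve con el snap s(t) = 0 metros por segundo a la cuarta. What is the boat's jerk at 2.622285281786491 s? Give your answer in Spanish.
Para resolver esto, necesitamos tomar 3 derivadas de nuestra ecuación de la posición x(t) = -3·t^5 + t^4 + 5·t^3 + 3·t^2 + 5·t + 2. La derivada de la posición da la velocidad: v(t) = -15·t^4 + 4·t^3 + 15·t^2 + 6·t + 5. Derivando la velocidad, obtenemos la aceleración: a(t) = -60·t^3 + 12·t^2 + 30·t + 6. La derivada de la aceleración da la sacudida: j(t) = -180·t^2 + 24·t + 30. Usando j(t) = -180·t^2 + 24·t + 30 y sustituyendo t = 2.622285281786491, encontramos j = -1144.81357107045.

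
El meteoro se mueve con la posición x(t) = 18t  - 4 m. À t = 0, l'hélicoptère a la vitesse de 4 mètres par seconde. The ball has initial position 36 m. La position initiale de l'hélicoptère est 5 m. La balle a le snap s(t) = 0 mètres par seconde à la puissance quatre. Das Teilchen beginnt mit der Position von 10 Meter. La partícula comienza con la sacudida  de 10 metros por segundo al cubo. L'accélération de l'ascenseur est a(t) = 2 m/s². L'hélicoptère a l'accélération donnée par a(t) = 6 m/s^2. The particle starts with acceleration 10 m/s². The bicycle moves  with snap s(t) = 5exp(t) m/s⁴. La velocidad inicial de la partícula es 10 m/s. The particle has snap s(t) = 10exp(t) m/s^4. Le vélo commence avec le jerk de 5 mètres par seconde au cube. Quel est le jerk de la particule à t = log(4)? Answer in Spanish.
Debemos encontrar la antiderivada de nuestra ecuación del snap s(t) = 10·exp(t) 1 vez. La integral del snap es la sacudida. Usando j(0) = 10, obtenemos j(t) = 10·exp(t). De la ecuación de la sacudida j(t) = 10·exp(t), sustituimos t = log(4) para obtener j = 40.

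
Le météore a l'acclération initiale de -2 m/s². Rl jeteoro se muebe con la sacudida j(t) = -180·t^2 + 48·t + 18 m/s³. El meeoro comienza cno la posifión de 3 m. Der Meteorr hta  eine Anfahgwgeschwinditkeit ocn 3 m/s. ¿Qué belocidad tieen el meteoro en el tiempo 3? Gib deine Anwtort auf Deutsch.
Wir müssen unsere Gleichung für den Ruck j(t) = -180·t^2 + 48·t + 18 2-mal integrieren. Mit ∫j(t)dt und Anwendung von a(0) = -2, finden wir a(t) = -60·t^3 + 24·t^2 + 18·t - 2. Das Integral von der Beschleunigung, mit v(0) = 3, ergibt die Geschwindigkeit: v(t) = -15·t^4 + 8·t^3 + 9·t^2 - 2·t + 3. Wir haben die Geschwindigkeit v(t) = -15·t^4 + 8·t^3 + 9·t^2 - 2·t + 3. Durch Einsetzen von t = 3: v(3) = -921.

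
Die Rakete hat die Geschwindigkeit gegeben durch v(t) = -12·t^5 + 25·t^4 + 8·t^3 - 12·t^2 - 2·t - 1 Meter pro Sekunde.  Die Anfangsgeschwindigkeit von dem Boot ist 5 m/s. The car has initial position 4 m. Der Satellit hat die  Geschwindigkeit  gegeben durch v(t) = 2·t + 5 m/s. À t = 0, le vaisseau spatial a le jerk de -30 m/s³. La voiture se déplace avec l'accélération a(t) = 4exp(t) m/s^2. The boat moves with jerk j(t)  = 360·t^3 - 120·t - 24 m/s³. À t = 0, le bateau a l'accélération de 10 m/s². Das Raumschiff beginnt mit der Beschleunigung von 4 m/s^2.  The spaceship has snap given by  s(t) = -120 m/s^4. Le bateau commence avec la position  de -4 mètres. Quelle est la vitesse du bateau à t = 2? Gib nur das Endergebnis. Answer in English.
The velocity at t = 2 is v = 393.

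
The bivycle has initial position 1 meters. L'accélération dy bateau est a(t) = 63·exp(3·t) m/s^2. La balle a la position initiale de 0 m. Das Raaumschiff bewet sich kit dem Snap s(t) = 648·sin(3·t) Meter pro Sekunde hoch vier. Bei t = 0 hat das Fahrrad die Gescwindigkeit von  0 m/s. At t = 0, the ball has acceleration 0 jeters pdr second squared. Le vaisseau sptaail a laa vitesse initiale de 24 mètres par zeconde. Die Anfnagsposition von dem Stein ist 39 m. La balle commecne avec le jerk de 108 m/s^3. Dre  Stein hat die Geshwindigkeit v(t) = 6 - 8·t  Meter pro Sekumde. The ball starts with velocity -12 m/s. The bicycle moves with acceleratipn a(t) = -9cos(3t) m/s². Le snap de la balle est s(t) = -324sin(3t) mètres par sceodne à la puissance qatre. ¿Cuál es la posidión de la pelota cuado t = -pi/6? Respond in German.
Wir müssen unsere Gleichung für den Snap s(t) = -324·sin(3·t) 4-mal integrieren. Durch Integration von dem Snap und Verwendung der Anfangsbedingung j(0) = 108, erhalten wir j(t) = 108·cos(3·t). Das Integral von dem Ruck ist die Beschleunigung. Mit a(0) = 0 erhalten wir a(t) = 36·sin(3·t). Mit ∫a(t)dt und Anwendung von v(0) = -12, finden wir v(t) = -12·cos(3·t). Das Integral von der Geschwindigkeit, mit x(0) = 0, ergibt die Position: x(t) = -4·sin(3·t). Aus der Gleichung für die Position x(t) = -4·sin(3·t), setzen wir t = -pi/6 ein und erhalten x = 4.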